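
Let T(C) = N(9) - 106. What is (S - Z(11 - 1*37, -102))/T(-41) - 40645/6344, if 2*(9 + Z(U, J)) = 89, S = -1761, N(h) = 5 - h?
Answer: 3463023/348920 ≈ 9.9250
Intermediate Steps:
Z(U, J) = 71/2 (Z(U, J) = -9 + (½)*89 = -9 + 89/2 = 71/2)
T(C) = -110 (T(C) = (5 - 1*9) - 106 = (5 - 9) - 106 = -4 - 106 = -110)
(S - Z(11 - 1*37, -102))/T(-41) - 40645/6344 = (-1761 - 1*71/2)/(-110) - 40645/6344 = (-1761 - 71/2)*(-1/110) - 40645*1/6344 = -3593/2*(-1/110) - 40645/6344 = 3593/220 - 40645/6344 = 3463023/348920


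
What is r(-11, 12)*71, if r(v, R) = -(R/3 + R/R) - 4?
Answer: -639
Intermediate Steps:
r(v, R) = -5 - R/3 (r(v, R) = -(R*(⅓) + 1) - 4 = -(R/3 + 1) - 4 = -(1 + R/3) - 4 = (-1 - R/3) - 4 = -5 - R/3)
r(-11, 12)*71 = (-5 - ⅓*12)*71 = (-5 - 4)*71 = -9*71 = -639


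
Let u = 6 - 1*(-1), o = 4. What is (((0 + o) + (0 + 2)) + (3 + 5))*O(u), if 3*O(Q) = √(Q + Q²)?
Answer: 28*√14/3 ≈ 34.922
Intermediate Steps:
u = 7 (u = 6 + 1 = 7)
O(Q) = √(Q + Q²)/3
(((0 + o) + (0 + 2)) + (3 + 5))*O(u) = (((0 + 4) + (0 + 2)) + (3 + 5))*(√(7*(1 + 7))/3) = ((4 + 2) + 8)*(√(7*8)/3) = (6 + 8)*(√56/3) = 14*((2*√14)/3) = 14*(2*√14/3) = 28*√14/3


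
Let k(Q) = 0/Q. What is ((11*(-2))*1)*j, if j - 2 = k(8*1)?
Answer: -44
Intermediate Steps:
k(Q) = 0
j = 2 (j = 2 + 0 = 2)
((11*(-2))*1)*j = ((11*(-2))*1)*2 = -22*1*2 = -22*2 = -44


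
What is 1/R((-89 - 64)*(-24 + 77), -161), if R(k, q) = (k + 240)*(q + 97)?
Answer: 1/503616 ≈ 1.9856e-6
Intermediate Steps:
R(k, q) = (97 + q)*(240 + k) (R(k, q) = (240 + k)*(97 + q) = (97 + q)*(240 + k))
1/R((-89 - 64)*(-24 + 77), -161) = 1/(23280 + 97*((-89 - 64)*(-24 + 77)) + 240*(-161) + ((-89 - 64)*(-24 + 77))*(-161)) = 1/(23280 + 97*(-153*53) - 38640 - 153*53*(-161)) = 1/(23280 + 97*(-8109) - 38640 - 8109*(-161)) = 1/(23280 - 786573 - 38640 + 1305549) = 1/503616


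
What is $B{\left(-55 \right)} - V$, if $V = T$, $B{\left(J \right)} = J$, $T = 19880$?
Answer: $-19935$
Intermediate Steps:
$V = 19880$
$B{\left(-55 \right)} - V = -55 - 19880 = -19935$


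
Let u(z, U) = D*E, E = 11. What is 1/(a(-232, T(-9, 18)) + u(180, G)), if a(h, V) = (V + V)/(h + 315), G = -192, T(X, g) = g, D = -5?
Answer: -83/4529 ≈ -0.018326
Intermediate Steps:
u(z, U) = -55 (u(z, U) = -5*11 = -55)
a(h, V) = 2*V/(315 + h) (a(h, V) = (2*V)/(315 + h) = 2*V/(315 + h))
1/(a(-232, T(-9, 18)) + u(180, G)) = 1/(2*18/(315 - 232) - 55) = 1/(2*18/83 - 55) = 1/(2*18*(1/83) - 55) = 1/(36/83 - 55) = 1/(-4529/83) = -83/4529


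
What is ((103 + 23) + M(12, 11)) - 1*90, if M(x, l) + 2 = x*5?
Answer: 94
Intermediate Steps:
M(x, l) = -2 + 5*x (M(x, l) = -2 + x*5 = -2 + 5*x)
((103 + 23) + M(12, 11)) - 1*90 = ((103 + 23) + (-2 + 5*12)) - 1*90 = (126 + (-2 + 60)) - 90 = (126 + 58) - 90 = 184 - 90 = 94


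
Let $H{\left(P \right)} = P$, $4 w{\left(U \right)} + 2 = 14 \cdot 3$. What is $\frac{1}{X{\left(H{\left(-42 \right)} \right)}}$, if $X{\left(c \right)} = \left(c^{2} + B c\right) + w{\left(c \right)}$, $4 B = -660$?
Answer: $\frac{1}{8704} \approx 0.00011489$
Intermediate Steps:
$w{\left(U \right)} = 10$ ($w{\left(U \right)} = - \frac{1}{2} + \frac{14 \cdot 3}{4} = - \frac{1}{2} + \frac{1}{4} \cdot 42 = - \frac{1}{2} + \frac{21}{2} = 10$)
$B = -165$ ($B = \frac{1}{4} \left(-660\right) = -165$)
$X{\left(c \right)} = 10 + c^{2} - 165 c$ ($X{\left(c \right)} = \left(c^{2} - 165 c\right) + 10 = 10 + c^{2} - 165 c$)
$\frac{1}{X{\left(H{\left(-42 \right)} \right)}} = \frac{1}{10 + \left(-42\right)^{2} - -6930} = \frac{1}{10 + 1764 + 6930} = \frac{1}{8704}$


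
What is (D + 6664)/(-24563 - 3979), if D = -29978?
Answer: 11657/14271 ≈ 0.81683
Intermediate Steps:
(D + 6664)/(-24563 - 3979) = (-29978 + 6664)/(-24563 - 3979) = -23314/(-28542) = -23314*(-1/28542) = 11657/14271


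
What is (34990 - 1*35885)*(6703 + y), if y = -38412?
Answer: 28379555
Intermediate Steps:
(34990 - 1*35885)*(6703 + y) = (34990 - 1*35885)*(6703 - 38412) = (34990 - 35885)*(-31709) = -895*(-31709) = 28379555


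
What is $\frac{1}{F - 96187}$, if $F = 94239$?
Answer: $- \frac{1}{1948} \approx -0.00051335$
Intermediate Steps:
$\frac{1}{F - 96187} = \frac{1}{94239 - 96187} = \frac{1}{-1948} = - \frac{1}{1948}$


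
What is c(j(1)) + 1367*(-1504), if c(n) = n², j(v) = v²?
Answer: -2055967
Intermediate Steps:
c(j(1)) + 1367*(-1504) = (1²)² + 1367*(-1504) = 1² - 2055968 = 1 - 2055968 = -2055967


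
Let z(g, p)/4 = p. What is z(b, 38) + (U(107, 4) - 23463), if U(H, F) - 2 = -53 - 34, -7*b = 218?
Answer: -23396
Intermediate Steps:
b = -218/7 (b = -⅐*218 = -218/7 ≈ -31.143)
U(H, F) = -85 (U(H, F) = 2 + (-53 - 34) = 2 - 87 = -85)
z(g, p) = 4*p
z(b, 38) + (U(107, 4) - 23463) = 4*38 + (-85 - 23463) = 152 - 23548 = -23396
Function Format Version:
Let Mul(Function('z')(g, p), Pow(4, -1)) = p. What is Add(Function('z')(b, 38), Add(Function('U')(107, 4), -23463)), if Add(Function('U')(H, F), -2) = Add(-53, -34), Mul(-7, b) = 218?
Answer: -23396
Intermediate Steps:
b = Rational(-218, 7) (b = Mul(Rational(-1, 7), 218) = Rational(-218, 7) ≈ -31.143)
Function('U')(H, F) = -85 (Function('U')(H, F) = Add(2, Add(-53, -34)) = Add(2, -87) = -85)
Function('z')(g, p) = Mul(4, p)
Add(Function('z')(b, 38), Add(Function('U')(107, 4), -23463)) = Add(Mul(4, 38), Add(-85, -23463)) = Add(152, -23548) = -23396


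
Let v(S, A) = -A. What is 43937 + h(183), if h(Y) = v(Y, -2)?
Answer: 43939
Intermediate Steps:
h(Y) = 2 (h(Y) = -1*(-2) = 2)
43937 + h(183) = 43937 + 2 = 43939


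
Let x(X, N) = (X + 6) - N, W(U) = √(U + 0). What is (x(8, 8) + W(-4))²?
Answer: 32 + 24*I ≈ 32.0 + 24.0*I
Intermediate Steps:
W(U) = √U
x(X, N) = 6 + X - N (x(X, N) = (6 + X) - N = 6 + X - N)
(x(8, 8) + W(-4))² = ((6 + 8 - 1*8) + √(-4))² = ((6 + 8 - 8) + 2*I)² = (6 + 2*I)²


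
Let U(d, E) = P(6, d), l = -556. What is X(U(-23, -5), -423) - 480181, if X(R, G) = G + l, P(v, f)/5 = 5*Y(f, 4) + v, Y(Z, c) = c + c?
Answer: -481160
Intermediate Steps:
Y(Z, c) = 2*c
P(v, f) = 200 + 5*v (P(v, f) = 5*(5*(2*4) + v) = 5*(5*8 + v) = 5*(40 + v) = 200 + 5*v)
U(d, E) = 230 (U(d, E) = 200 + 5*6 = 200 + 30 = 230)
X(R, G) = -556 + G (X(R, G) = G - 556 = -556 + G)
X(U(-23, -5), -423) - 480181 = (-556 - 423) - 480181 = -979 - 480181 = -481160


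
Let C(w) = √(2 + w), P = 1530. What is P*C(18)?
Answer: 3060*√5 ≈ 6842.4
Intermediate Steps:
P*C(18) = 1530*√(2 + 18) = 1530*√20 = 1530*(2*√5) = 3060*√5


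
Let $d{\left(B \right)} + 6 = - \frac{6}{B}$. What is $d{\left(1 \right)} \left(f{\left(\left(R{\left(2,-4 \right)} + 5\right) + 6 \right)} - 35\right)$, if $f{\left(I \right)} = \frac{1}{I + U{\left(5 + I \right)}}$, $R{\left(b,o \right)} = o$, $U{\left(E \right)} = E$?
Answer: $\frac{7968}{19} \approx 419.37$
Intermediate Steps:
$d{\left(B \right)} = -6 - \frac{6}{B}$
$f{\left(I \right)} = \frac{1}{5 + 2 I}$ ($f{\left(I \right)} = \frac{1}{I + \left(5 + I\right)} = \frac{1}{5 + 2 I}$)
$d{\left(1 \right)} \left(f{\left(\left(R{\left(2,-4 \right)} + 5\right) + 6 \right)} - 35\right) = \left(-6 - \frac{6}{1}\right) \left(\frac{1}{5 + 2 \left(\left(-4 + 5\right) + 6\right)} - 35\right) = \left(-6 - 6\right) \left(\frac{1}{5 + 2 \left(1 + 6\right)} - 35\right) = \left(-6 - 6\right) \left(\frac{1}{5 + 2 \cdot 7} - 35\right) = - 12 \left(\frac{1}{5 + 14} - 35\right) = - 12 \left(\frac{1}{19} - 35\right) = \left(-12\right) \left(- \frac{664}{19}\right) = \frac{7968}{19}$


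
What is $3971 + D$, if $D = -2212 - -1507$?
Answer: $3266$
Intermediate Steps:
$D = -705$ ($D = -2212 + 1507 = -705$)
$3971 + D = 3971 - 705 = 3266$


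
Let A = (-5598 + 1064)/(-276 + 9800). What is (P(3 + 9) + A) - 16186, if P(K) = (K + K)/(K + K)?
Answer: -77075237/4762 ≈ -16185.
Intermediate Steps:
P(K) = 1 (P(K) = (2*K)/((2*K)) = (2*K)*(1/(2*K)) = 1)
A = -2267/4762 (A = -4534/9524 = -4534*1/9524 = -2267/4762 ≈ -0.47606)
(P(3 + 9) + A) - 16186 = (1 - 2267/4762) - 16186 = 2495/4762 - 16186 = -77075237/4762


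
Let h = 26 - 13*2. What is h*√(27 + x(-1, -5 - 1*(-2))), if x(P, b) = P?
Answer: 0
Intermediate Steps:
h = 0 (h = 26 - 26 = 0)
h*√(27 + x(-1, -5 - 1*(-2))) = 0*√(27 - 1) = 0*√26 = 0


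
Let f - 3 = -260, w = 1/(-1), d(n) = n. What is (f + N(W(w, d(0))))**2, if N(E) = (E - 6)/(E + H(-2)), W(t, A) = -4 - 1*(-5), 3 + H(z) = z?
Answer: 1046529/16 ≈ 65408.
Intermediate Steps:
H(z) = -3 + z
w = -1
W(t, A) = 1 (W(t, A) = -4 + 5 = 1)
N(E) = (-6 + E)/(-5 + E) (N(E) = (E - 6)/(E + (-3 - 2)) = (-6 + E)/(E - 5) = (-6 + E)/(-5 + E))
f = -257 (f = 3 - 260 = -257)
(f + N(W(w, d(0))))**2 = (-257 + (-6 + 1)/(-5 + 1))**2 = (-257 - 5/(-4))**2 = (-257 - 1/4*(-5))**2 = (-257 + 5/4)**2 = (-1023/4)**2 = 1046529/16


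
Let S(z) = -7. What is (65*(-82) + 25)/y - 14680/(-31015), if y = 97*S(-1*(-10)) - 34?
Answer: 35000283/4422739 ≈ 7.9137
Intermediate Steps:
y = -713 (y = 97*(-7) - 34 = -679 - 34 = -713)
(65*(-82) + 25)/y - 14680/(-31015) = (65*(-82) + 25)/(-713) - 14680/(-31015) = (-5330 + 25)*(-1/713) - 14680*(-1/31015) = -5305*(-1/713) + 2936/6203 = 5305/713 + 2936/6203 = 35000283/4422739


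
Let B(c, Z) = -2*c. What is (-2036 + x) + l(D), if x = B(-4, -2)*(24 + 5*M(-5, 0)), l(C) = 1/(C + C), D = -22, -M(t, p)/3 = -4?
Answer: -60017/44 ≈ -1364.0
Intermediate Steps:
M(t, p) = 12 (M(t, p) = -3*(-4) = 12)
l(C) = 1/(2*C)
x = 672 (x = (-2*(-4))*(24 + 5*12) = 8*(24 + 60) = 8*84 = 672)
(-2036 + x) + l(D) = (-2036 + 672) + (½)/(-22) = -1364 + (½)*(-1/22) = -1364 - 1/44 = -60017/44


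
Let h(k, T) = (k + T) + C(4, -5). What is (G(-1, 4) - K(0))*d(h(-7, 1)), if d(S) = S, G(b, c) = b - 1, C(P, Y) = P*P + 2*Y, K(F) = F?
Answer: 0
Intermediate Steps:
C(P, Y) = P² + 2*Y
G(b, c) = -1 + b
h(k, T) = 6 + T + k (h(k, T) = (k + T) + (4² + 2*(-5)) = (T + k) + (16 - 10) = (T + k) + 6 = 6 + T + k)
(G(-1, 4) - K(0))*d(h(-7, 1)) = ((-1 - 1) - 1*0)*(6 + 1 - 7) = (-2 + 0)*0 = -2*0 = 0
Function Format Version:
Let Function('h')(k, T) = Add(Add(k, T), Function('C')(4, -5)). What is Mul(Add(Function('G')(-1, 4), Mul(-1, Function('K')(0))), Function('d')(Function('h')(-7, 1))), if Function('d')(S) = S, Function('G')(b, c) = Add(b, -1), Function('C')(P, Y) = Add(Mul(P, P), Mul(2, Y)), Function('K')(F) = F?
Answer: 0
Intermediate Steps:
Function('C')(P, Y) = Add(Pow(P, 2), Mul(2, Y))
Function('G')(b, c) = Add(-1, b)
Function('h')(k, T) = Add(6, T, k) (Function('h')(k, T) = Add(Add(k, T), Add(Pow(4, 2), Mul(2, -5))) = Add(Add(T, k), Add(16, -10)) = Add(Add(T, k), 6) = Add(6, T, k))
Mul(Add(Function('G')(-1, 4), Mul(-1, Function('K')(0))), Function('d')(Function('h')(-7, 1))) = Mul(Add(Add(-1, -1), Mul(-1, 0)), Add(6, 1, -7)) = Mul(Add(-2, 0), 0) = Mul(-2, 0) = 0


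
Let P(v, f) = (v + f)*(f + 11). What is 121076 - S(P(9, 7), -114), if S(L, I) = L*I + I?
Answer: 154022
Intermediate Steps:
P(v, f) = (11 + f)*(f + v) (P(v, f) = (f + v)*(11 + f) = (11 + f)*(f + v))
S(L, I) = I + I*L (S(L, I) = I*L + I = I + I*L)
121076 - S(P(9, 7), -114) = 121076 - (-114)*(1 + (7² + 11*7 + 11*9 + 7*9)) = 121076 - (-114)*(1 + (49 + 77 + 99 + 63)) = 121076 - (-114)*(1 + 288) = 121076 - (-114)*289 = 121076 - 1*(-32946) = 121076 + 32946 = 154022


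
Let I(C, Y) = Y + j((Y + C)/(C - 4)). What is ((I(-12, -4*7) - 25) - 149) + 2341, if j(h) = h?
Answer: 4283/2 ≈ 2141.5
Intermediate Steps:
I(C, Y) = Y + (C + Y)/(-4 + C) (I(C, Y) = Y + (Y + C)/(C - 4) = Y + (C + Y)/(-4 + C))
((I(-12, -4*7) - 25) - 149) + 2341 = (((-12 - 4*7 + (-4*7)*(-4 - 12))/(-4 - 12) - 25) - 149) + 2341 = (((-12 - 28 - 28*(-16))/(-16) - 25) - 149) + 2341 = ((-(-12 - 28 + 448)/16 - 25) - 149) + 2341 = ((-1/16*408 - 25) - 149) + 2341 = ((-51/2 - 25) - 149) + 2341 = (-101/2 - 149) + 2341 = -399/2 + 2341 = 4283/2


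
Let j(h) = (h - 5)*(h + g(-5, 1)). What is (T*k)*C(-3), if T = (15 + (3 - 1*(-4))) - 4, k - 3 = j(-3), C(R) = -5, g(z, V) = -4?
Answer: -5310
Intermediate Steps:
j(h) = (-5 + h)*(-4 + h) (j(h) = (h - 5)*(h - 4) = (-5 + h)*(-4 + h))
k = 59 (k = 3 + (20 + (-3)² - 9*(-3)) = 3 + (20 + 9 + 27) = 3 + 56 = 59)
T = 18 (T = (15 + (3 + 4)) - 4 = (15 + 7) - 4 = 22 - 4 = 18)
(T*k)*C(-3) = (18*59)*(-5) = 1062*(-5) = -5310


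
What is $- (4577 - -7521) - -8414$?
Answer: $-3684$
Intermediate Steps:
$- (4577 - -7521) - -8414 = - (4577 + 7521) + 8414 = \left(-1\right) 12098 + 8414 = -12098 + 8414 = -3684$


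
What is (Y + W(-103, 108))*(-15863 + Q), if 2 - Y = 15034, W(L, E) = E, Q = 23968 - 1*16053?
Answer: 118615952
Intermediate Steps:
Q = 7915 (Q = 23968 - 16053 = 7915)
Y = -15032 (Y = 2 - 1*15034 = 2 - 15034 = -15032)
(Y + W(-103, 108))*(-15863 + Q) = (-15032 + 108)*(-15863 + 7915) = -14924*(-7948) = 118615952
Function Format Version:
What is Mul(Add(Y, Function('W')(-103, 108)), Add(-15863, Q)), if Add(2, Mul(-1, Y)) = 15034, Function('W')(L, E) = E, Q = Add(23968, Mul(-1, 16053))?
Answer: 118615952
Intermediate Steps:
Q = 7915 (Q = Add(23968, -16053) = 7915)
Y = -15032 (Y = Add(2, Mul(-1, 15034)) = Add(2, -15034) = -15032)
Mul(Add(Y, Function('W')(-103, 108)), Add(-15863, Q)) = Mul(Add(-15032, 108), Add(-15863, 7915)) = Mul(-14924, -7948) = 118615952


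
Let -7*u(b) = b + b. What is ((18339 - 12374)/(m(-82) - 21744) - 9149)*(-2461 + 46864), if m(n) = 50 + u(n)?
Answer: -61626486818883/151694 ≈ -4.0626e+8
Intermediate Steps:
u(b) = -2*b/7 (u(b) = -(b + b)/7 = -2*b/7)
m(n) = 50 - 2*n/7
((18339 - 12374)/(m(-82) - 21744) - 9149)*(-2461 + 46864) = ((18339 - 12374)/((50 - 2/7*(-82)) - 21744) - 9149)*(-2461 + 46864) = (5965/((50 + 164/7) - 21744) - 9149)*44403 = (5965/(514/7 - 21744) - 9149)*44403 = (5965/(-151694/7) - 9149)*44403 = (5965*(-7/151694) - 9149)*44403 = (-41755/151694 - 9149)*44403 = -1387890161/151694*44403 = -61626486818883/151694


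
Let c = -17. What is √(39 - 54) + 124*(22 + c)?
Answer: 620 + I*√15 ≈ 620.0 + 3.873*I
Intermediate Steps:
√(39 - 54) + 124*(22 + c) = √(39 - 54) + 124*(22 - 17) = √(-15) + 124*5 = I*√15 + 620 = 620 + I*√15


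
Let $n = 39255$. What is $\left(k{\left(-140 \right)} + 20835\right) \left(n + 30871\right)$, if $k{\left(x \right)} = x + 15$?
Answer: $1452309460$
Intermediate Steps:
$k{\left(x \right)} = 15 + x$
$\left(k{\left(-140 \right)} + 20835\right) \left(n + 30871\right) = \left(\left(15 - 140\right) + 20835\right) \left(39255 + 30871\right) = \left(-125 + 20835\right) 70126 = 20710 \cdot 70126 = 1452309460$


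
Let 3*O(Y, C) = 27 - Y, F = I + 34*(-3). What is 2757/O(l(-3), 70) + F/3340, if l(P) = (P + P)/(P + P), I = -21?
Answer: 13810971/43420 ≈ 318.08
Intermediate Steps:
F = -123 (F = -21 + 34*(-3) = -21 - 102 = -123)
l(P) = 1 (l(P) = (2*P)/((2*P)) = (2*P)*(1/(2*P)) = 1)
O(Y, C) = 9 - Y/3 (O(Y, C) = (27 - Y)/3 = 9 - Y/3)
2757/O(l(-3), 70) + F/3340 = 2757/(9 - ⅓*1) - 123/3340 = 2757/(9 - ⅓) - 123*1/3340 = 2757/(26/3) - 123/3340 = 2757*(3/26) - 123/3340 = 8271/26 - 123/3340 = 13810971/43420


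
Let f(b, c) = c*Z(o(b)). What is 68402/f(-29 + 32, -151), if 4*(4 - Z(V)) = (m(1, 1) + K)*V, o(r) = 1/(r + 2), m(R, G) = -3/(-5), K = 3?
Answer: -3420100/28841 ≈ -118.58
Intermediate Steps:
m(R, G) = ⅗ (m(R, G) = -3*(-⅕) = ⅗)
o(r) = 1/(2 + r)
Z(V) = 4 - 9*V/10 (Z(V) = 4 - (⅗ + 3)*V/4 = 4 - 9*V/10)
f(b, c) = c*(4 - 9/(10*(2 + b)))
68402/f(-29 + 32, -151) = 68402/(((⅒)*(-151)*(71 + 40*(-29 + 32))/(2 + (-29 + 32)))) = 68402/(((⅒)*(-151)*(71 + 40*3)/(2 + 3))) = 68402/(((⅒)*(-151)*(71 + 120)/5)) = 68402/(((⅒)*(-151)*(⅕)*191)) = 68402/(-28841/50) = 68402*(-50/28841) = -3420100/28841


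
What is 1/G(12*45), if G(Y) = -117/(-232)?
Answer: 232/117 ≈ 1.9829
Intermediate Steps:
G(Y) = 117/232 (G(Y) = -117*(-1/232) = 117/232)
1/G(12*45) = 1/(117/232) = 232/117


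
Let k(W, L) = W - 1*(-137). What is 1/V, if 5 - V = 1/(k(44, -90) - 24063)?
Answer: 23882/119411 ≈ 0.20000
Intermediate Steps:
k(W, L) = 137 + W (k(W, L) = W + 137 = 137 + W)
V = 119411/23882 (V = 5 - 1/((137 + 44) - 24063) = 5 - 1/(181 - 24063) = 5 - 1/(-23882) = 5 - 1*(-1/23882) = 5 + 1/23882 = 119411/23882 ≈ 5.0000)
1/V = 1/(119411/23882) = 23882/119411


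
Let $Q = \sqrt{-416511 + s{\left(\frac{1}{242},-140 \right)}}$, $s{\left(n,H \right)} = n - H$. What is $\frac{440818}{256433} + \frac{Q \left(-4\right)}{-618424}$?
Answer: $\frac{440818}{256433} + \frac{i \sqrt{201523562}}{3401332} \approx 1.719 + 0.0041736 i$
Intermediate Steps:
$Q = \frac{i \sqrt{201523562}}{22}$ ($Q = \sqrt{-416511 + \left(\frac{1}{242} - -140\right)} = \sqrt{-416511 + \left(\frac{1}{242} + 140\right)} = \sqrt{-416511 + \frac{33881}{242}} = \sqrt{- \frac{100761781}{242}} = \frac{i \sqrt{201523562}}{22} \approx 645.27 i$)
$\frac{440818}{256433} + \frac{Q \left(-4\right)}{-618424} = \frac{440818}{256433} + \frac{\frac{i \sqrt{201523562}}{22} \left(-4\right)}{-618424} = 440818 \cdot \frac{1}{256433} + - \frac{2 i \sqrt{201523562}}{11} \left(- \frac{1}{618424}\right) = \frac{440818}{256433} + \frac{i \sqrt{201523562}}{3401332}$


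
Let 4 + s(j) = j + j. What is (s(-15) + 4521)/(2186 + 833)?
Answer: 4487/3019 ≈ 1.4863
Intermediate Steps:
s(j) = -4 + 2*j (s(j) = -4 + (j + j) = -4 + 2*j)
(s(-15) + 4521)/(2186 + 833) = ((-4 + 2*(-15)) + 4521)/(2186 + 833) = ((-4 - 30) + 4521)/3019 = (-34 + 4521)*(1/3019) = 4487*(1/3019) = 4487/3019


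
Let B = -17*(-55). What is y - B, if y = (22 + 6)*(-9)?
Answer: -1187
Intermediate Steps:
y = -252 (y = 28*(-9) = -252)
B = 935
y - B = -252 - 1*935 = -252 - 935 = -1187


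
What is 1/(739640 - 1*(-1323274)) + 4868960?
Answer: 10044245749441/2062914 ≈ 4.8690e+6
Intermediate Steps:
1/(739640 - 1*(-1323274)) + 4868960 = 1/(739640 + 1323274) + 4868960 = 1/2062914 + 4868960 = 10044245749441/2062914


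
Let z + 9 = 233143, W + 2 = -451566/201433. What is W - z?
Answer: -46961735454/201433 ≈ -2.3314e+5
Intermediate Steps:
W = -854432/201433 (W = -2 - 451566/201433 = -854432/201433 ≈ -4.2418)
z = 233134 (z = -9 + 233143 = 233134)
W - z = -854432/201433 - 1*233134 = -854432/201433 - 233134 = -46961735454/201433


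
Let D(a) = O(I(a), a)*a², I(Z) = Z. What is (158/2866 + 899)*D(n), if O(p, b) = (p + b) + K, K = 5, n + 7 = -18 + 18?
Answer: -568160586/1433 ≈ -3.9648e+5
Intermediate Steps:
n = -7 (n = -7 + (-18 + 18) = -7 + 0 = -7)
O(p, b) = 5 + b + p (O(p, b) = (p + b) + 5 = (b + p) + 5 = 5 + b + p)
D(a) = a²*(5 + 2*a) (D(a) = (5 + a + a)*a² = (5 + 2*a)*a² = a²*(5 + 2*a))
(158/2866 + 899)*D(n) = (158/2866 + 899)*((-7)²*(5 + 2*(-7))) = (158*(1/2866) + 899)*(49*(5 - 14)) = (79/1433 + 899)*(49*(-9)) = (1288346/1433)*(-441) = -568160586/1433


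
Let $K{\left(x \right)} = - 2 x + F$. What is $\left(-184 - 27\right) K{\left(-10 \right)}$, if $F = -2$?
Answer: $-3798$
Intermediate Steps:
$K{\left(x \right)} = -2 - 2 x$ ($K{\left(x \right)} = - 2 x - 2 = -2 - 2 x$)
$\left(-184 - 27\right) K{\left(-10 \right)} = \left(-184 - 27\right) \left(-2 - -20\right) = \left(-184 - 27\right) \left(-2 + 20\right) = \left(-211\right) 18 = -3798$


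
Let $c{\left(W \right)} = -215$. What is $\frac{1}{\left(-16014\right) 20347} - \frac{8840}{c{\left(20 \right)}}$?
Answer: $\frac{576079564901}{14010984894} \approx 41.116$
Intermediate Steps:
$\frac{1}{\left(-16014\right) 20347} - \frac{8840}{c{\left(20 \right)}} = \frac{1}{\left(-16014\right) 20347} - \frac{8840}{-215} = \left(- \frac{1}{16014}\right) \frac{1}{20347} - - \frac{1768}{43} = - \frac{1}{325836858} + \frac{1768}{43} = \frac{576079564901}{14010984894}$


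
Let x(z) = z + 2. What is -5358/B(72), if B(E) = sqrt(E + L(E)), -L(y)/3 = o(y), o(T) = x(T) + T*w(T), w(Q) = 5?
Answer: 893*I*sqrt(1230)/205 ≈ 152.77*I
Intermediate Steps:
x(z) = 2 + z
o(T) = 2 + 6*T (o(T) = (2 + T) + T*5 = (2 + T) + 5*T = 2 + 6*T)
L(y) = -6 - 18*y (L(y) = -3*(2 + 6*y) = -6 - 18*y)
B(E) = sqrt(-6 - 17*E) (B(E) = sqrt(E + (-6 - 18*E)) = sqrt(-6 - 17*E))
-5358/B(72) = -5358/sqrt(-6 - 17*72) = -5358/sqrt(-6 - 1224) = -5358*(-I*sqrt(1230)/1230) = -(-893)*I*sqrt(1230)/205 = 893*I*sqrt(1230)/205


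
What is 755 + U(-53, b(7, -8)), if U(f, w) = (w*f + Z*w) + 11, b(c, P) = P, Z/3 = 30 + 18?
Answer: 38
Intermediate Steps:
Z = 144 (Z = 3*(30 + 18) = 3*48 = 144)
U(f, w) = 11 + 144*w + f*w (U(f, w) = (w*f + 144*w) + 11 = (f*w + 144*w) + 11 = (144*w + f*w) + 11 = 11 + 144*w + f*w)
755 + U(-53, b(7, -8)) = 755 + (11 + 144*(-8) - 53*(-8)) = 755 + (11 - 1152 + 424) = 755 - 717 = 38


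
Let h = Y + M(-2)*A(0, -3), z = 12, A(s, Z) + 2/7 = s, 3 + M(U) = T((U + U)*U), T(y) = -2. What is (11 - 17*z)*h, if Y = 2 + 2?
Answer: -7334/7 ≈ -1047.7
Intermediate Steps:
M(U) = -5 (M(U) = -3 - 2 = -5)
A(s, Z) = -2/7 + s
Y = 4
h = 38/7 (h = 4 - 5*(-2/7 + 0) = 4 - 5*(-2/7) = 4 + 10/7 = 38/7 ≈ 5.4286)
(11 - 17*z)*h = (11 - 17*12)*(38/7) = (11 - 204)*(38/7) = -193*38/7 = -7334/7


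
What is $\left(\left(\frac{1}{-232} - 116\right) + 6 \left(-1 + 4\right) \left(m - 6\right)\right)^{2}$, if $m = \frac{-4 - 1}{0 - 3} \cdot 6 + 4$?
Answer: $\frac{42185025}{53824} \approx 783.76$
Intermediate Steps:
$m = 14$ ($m = - \frac{5}{-3} \cdot 6 + 4 = \left(-5\right) \left(- \frac{1}{3}\right) 6 + 4 = \frac{5}{3} \cdot 6 + 4 = 10 + 4 = 14$)
$\left(\left(\frac{1}{-232} - 116\right) + 6 \left(-1 + 4\right) \left(m - 6\right)\right)^{2} = \left(\left(\frac{1}{-232} - 116\right) + 6 \left(-1 + 4\right) \left(14 - 6\right)\right)^{2} = \left(\left(- \frac{1}{232} - 116\right) + 6 \cdot 3 \cdot 8\right)^{2} = \left(- \frac{26913}{232} + 18 \cdot 8\right)^{2} = \left(- \frac{26913}{232} + 144\right)^{2} = \left(\frac{6495}{232}\right)^{2} = \frac{42185025}{53824}$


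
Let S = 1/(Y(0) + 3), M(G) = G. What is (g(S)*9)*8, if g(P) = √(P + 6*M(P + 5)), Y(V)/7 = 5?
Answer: 36*√43586/19 ≈ 395.57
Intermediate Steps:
Y(V) = 35 (Y(V) = 7*5 = 35)
S = 1/38 (S = 1/(35 + 3) = 1/38 ≈ 0.026316)
g(P) = √(30 + 7*P) (g(P) = √(P + 6*(P + 5)) = √(P + 6*(5 + P)) = √(P + (30 + 6*P)) = √(30 + 7*P))
(g(S)*9)*8 = (√(30 + 7*(1/38))*9)*8 = (√(30 + 7/38)*9)*8 = (√(1147/38)*9)*8 = ((√43586/38)*9)*8 = (9*√43586/38)*8 = 36*√43586/19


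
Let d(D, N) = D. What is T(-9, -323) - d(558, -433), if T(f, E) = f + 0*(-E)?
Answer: -567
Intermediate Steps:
T(f, E) = f (T(f, E) = f + 0 = f)
T(-9, -323) - d(558, -433) = -9 - 1*558 = -9 - 558 = -567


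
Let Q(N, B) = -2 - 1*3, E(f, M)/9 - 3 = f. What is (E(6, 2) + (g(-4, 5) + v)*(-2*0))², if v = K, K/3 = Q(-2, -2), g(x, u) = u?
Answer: 6561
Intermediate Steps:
E(f, M) = 27 + 9*f
Q(N, B) = -5 (Q(N, B) = -2 - 3 = -5)
K = -15 (K = 3*(-5) = -15)
v = -15
(E(6, 2) + (g(-4, 5) + v)*(-2*0))² = ((27 + 9*6) + (5 - 15)*(-2*0))² = ((27 + 54) - 10*0)² = (81 + 0)² = 81² = 6561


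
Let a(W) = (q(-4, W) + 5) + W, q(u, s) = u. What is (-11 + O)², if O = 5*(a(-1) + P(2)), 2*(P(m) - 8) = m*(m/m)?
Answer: 1156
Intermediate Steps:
a(W) = 1 + W (a(W) = (-4 + 5) + W = 1 + W)
P(m) = 8 + m/2 (P(m) = 8 + (m*(m/m))/2 = 8 + (m*1)/2 = 8 + m/2)
O = 45 (O = 5*((1 - 1) + (8 + (½)*2)) = 5*(0 + (8 + 1)) = 5*(0 + 9) = 5*9 = 45)
(-11 + O)² = (-11 + 45)² = 34² = 1156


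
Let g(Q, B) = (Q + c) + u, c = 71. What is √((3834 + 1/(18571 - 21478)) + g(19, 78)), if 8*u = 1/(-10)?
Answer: √1473788361595/19380 ≈ 62.642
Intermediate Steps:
u = -1/80 (u = (⅛)/(-10) = (⅛)*(-⅒) = -1/80 ≈ -0.012500)
g(Q, B) = 5679/80 + Q (g(Q, B) = (Q + 71) - 1/80 = (71 + Q) - 1/80 = 5679/80 + Q)
√((3834 + 1/(18571 - 21478)) + g(19, 78)) = √((3834 + 1/(18571 - 21478)) + (5679/80 + 19)) = √((3834 + 1/(-2907)) + 7199/80) = √((3834 - 1/2907) + 7199/80) = √(11145437/2907 + 7199/80) = √(912562453/232560) = √1473788361595/19380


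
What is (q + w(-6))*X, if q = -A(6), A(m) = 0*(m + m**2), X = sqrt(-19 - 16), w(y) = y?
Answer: -6*I*sqrt(35) ≈ -35.496*I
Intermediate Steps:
X = I*sqrt(35) (X = sqrt(-35) = I*sqrt(35) ≈ 5.9161*I)
A(m) = 0
q = 0 (q = -1*0 = 0)
(q + w(-6))*X = (0 - 6)*(I*sqrt(35)) = -6*I*sqrt(35)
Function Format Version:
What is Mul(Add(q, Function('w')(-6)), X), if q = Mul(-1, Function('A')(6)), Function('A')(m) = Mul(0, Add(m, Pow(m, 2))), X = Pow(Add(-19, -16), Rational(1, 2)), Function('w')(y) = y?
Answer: Mul(-6, I, Pow(35, Rational(1, 2))) ≈ Mul(-35.496, I)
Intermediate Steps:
X = Mul(I, Pow(35, Rational(1, 2))) (X = Pow(-35, Rational(1, 2)) = Mul(I, Pow(35, Rational(1, 2))) ≈ Mul(5.9161, I))
Function('A')(m) = 0
q = 0 (q = Mul(-1, 0) = 0)
Mul(Add(q, Function('w')(-6)), X) = Mul(Add(0, -6), Mul(I, Pow(35, Rational(1, 2)))) = Mul(-6, Mul(I, Pow(35, Rational(1, 2)))) = Mul(-6, I, Pow(35, Rational(1, 2)))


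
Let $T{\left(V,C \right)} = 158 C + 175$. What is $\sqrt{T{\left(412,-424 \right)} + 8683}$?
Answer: $i \sqrt{58134} \approx 241.11 i$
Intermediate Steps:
$T{\left(V,C \right)} = 175 + 158 C$
$\sqrt{T{\left(412,-424 \right)} + 8683} = \sqrt{\left(175 + 158 \left(-424\right)\right) + 8683} = \sqrt{\left(175 - 66992\right) + 8683} = \sqrt{-66817 + 8683} = \sqrt{-58134} = i \sqrt{58134}$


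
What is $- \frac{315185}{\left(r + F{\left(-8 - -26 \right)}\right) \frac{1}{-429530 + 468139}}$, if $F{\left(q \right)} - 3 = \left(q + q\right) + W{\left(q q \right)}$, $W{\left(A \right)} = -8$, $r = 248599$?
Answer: $- \frac{2433795533}{49726} \approx -48944.0$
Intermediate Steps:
$F{\left(q \right)} = -5 + 2 q$ ($F{\left(q \right)} = 3 + \left(\left(q + q\right) - 8\right) = 3 + \left(2 q - 8\right) = 3 + \left(-8 + 2 q\right) = -5 + 2 q$)
$- \frac{315185}{\left(r + F{\left(-8 - -26 \right)}\right) \frac{1}{-429530 + 468139}} = - \frac{315185}{\left(248599 - \left(5 - 2 \left(-8 - -26\right)\right)\right) \frac{1}{-429530 + 468139}} = - \frac{315185}{\left(248599 - \left(5 - 2 \left(-8 + 26\right)\right)\right) \frac{1}{38609}} = - \frac{315185}{\left(248599 + \left(-5 + 2 \cdot 18\right)\right) \frac{1}{38609}} = - \frac{315185}{\left(248599 + \left(-5 + 36\right)\right) \frac{1}{38609}} = - \frac{315185}{\left(248599 + 31\right) \frac{1}{38609}} = - \frac{315185}{248630 \cdot \frac{1}{38609}} = - \frac{315185}{\frac{248630}{38609}} = \left(-315185\right) \frac{38609}{248630} = - \frac{2433795533}{49726}$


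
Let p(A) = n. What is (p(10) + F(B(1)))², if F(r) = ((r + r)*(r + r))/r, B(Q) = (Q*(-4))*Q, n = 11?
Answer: 25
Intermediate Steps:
B(Q) = -4*Q² (B(Q) = (-4*Q)*Q = -4*Q²)
p(A) = 11
F(r) = 4*r (F(r) = ((2*r)*(2*r))/r = (4*r²)/r = 4*r)
(p(10) + F(B(1)))² = (11 + 4*(-4*1²))² = (11 + 4*(-4*1))² = (11 + 4*(-4))² = (11 - 16)² = (-5)² = 25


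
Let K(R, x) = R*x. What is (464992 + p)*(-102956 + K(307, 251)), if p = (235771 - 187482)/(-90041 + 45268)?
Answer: -539192278810773/44773 ≈ -1.2043e+10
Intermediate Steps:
p = -48289/44773 (p = 48289/(-44773) = 48289*(-1/44773) = -48289/44773 ≈ -1.0785)
(464992 + p)*(-102956 + K(307, 251)) = (464992 - 48289/44773)*(-102956 + 307*251) = 20819038527*(-102956 + 77057)/44773 = (20819038527/44773)*(-25899) = -539192278810773/44773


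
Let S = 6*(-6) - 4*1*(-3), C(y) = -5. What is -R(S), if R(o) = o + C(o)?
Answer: 29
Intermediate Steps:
S = -24 (S = -36 - 4*(-3) = -36 + 12 = -24)
R(o) = -5 + o (R(o) = o - 5 = -5 + o)
-R(S) = -(-5 - 24) = -1*(-29) = 29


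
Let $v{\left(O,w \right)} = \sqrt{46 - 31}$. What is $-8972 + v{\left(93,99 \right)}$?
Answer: $-8972 + \sqrt{15} \approx -8968.1$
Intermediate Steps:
$v{\left(O,w \right)} = \sqrt{15}$
$-8972 + v{\left(93,99 \right)} = -8972 + \sqrt{15}$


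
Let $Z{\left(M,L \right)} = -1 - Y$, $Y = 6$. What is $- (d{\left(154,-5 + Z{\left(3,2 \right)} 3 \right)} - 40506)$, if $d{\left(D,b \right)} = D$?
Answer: $40352$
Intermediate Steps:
$Z{\left(M,L \right)} = -7$ ($Z{\left(M,L \right)} = -1 - 6 = -7$)
$- (d{\left(154,-5 + Z{\left(3,2 \right)} 3 \right)} - 40506) = - (154 - 40506) = \left(-1\right) \left(-40352\right) = 40352$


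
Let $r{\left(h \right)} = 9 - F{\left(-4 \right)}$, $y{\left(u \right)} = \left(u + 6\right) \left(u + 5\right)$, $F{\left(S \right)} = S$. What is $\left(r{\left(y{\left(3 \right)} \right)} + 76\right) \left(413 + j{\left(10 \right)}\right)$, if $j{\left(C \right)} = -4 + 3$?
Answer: $36668$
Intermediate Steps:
$j{\left(C \right)} = -1$
$y{\left(u \right)} = \left(5 + u\right) \left(6 + u\right)$ ($y{\left(u \right)} = \left(6 + u\right) \left(5 + u\right) = \left(5 + u\right) \left(6 + u\right)$)
$r{\left(h \right)} = 13$ ($r{\left(h \right)} = 9 - -4 = 9 + 4 = 13$)
$\left(r{\left(y{\left(3 \right)} \right)} + 76\right) \left(413 + j{\left(10 \right)}\right) = \left(13 + 76\right) \left(413 - 1\right) = 89 \cdot 412 = 36668$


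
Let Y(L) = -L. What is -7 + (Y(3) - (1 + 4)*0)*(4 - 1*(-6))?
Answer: -37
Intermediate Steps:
-7 + (Y(3) - (1 + 4)*0)*(4 - 1*(-6)) = -7 + (-1*3 - (1 + 4)*0)*(4 - 1*(-6)) = -7 + (-3 - 5*0)*(4 + 6) = -7 + (-3 - 1*0)*10 = -7 + (-3 + 0)*10 = -7 - 3*10 = -7 - 30 = -37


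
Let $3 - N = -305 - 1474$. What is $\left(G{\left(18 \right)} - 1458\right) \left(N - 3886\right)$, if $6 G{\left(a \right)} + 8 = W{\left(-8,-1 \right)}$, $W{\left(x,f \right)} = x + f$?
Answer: $\frac{9220780}{3} \approx 3.0736 \cdot 10^{6}$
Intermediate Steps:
$W{\left(x,f \right)} = f + x$
$N = 1782$ ($N = 3 - \left(-305 - 1474\right) = 3 - -1779 = 3 + 1779 = 1782$)
$G{\left(a \right)} = - \frac{17}{6}$ ($G{\left(a \right)} = - \frac{4}{3} + \frac{-1 - 8}{6} = - \frac{4}{3} + \frac{1}{6} \left(-9\right) = - \frac{4}{3} - \frac{3}{2} = - \frac{17}{6}$)
$\left(G{\left(18 \right)} - 1458\right) \left(N - 3886\right) = \left(- \frac{17}{6} - 1458\right) \left(1782 - 3886\right) = \left(- \frac{8765}{6}\right) \left(-2104\right) = \frac{9220780}{3}$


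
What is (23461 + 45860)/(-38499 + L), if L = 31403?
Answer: -69321/7096 ≈ -9.7690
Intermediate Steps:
(23461 + 45860)/(-38499 + L) = (23461 + 45860)/(-38499 + 31403) = 69321/(-7096) = 69321*(-1/7096) = -69321/7096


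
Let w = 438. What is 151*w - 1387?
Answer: 64751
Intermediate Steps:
151*w - 1387 = 151*438 - 1387 = 66138 - 1387 = 64751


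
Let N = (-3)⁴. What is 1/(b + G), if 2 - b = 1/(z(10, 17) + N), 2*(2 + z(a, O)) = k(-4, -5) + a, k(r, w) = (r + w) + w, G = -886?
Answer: -77/68069 ≈ -0.0011312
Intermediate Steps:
k(r, w) = r + 2*w
N = 81
z(a, O) = -9 + a/2 (z(a, O) = -2 + ((-4 + 2*(-5)) + a)/2 = -2 + ((-4 - 10) + a)/2 = -2 + (-14 + a)/2 = -2 + (-7 + a/2) = -9 + a/2)
b = 153/77 (b = 2 - 1/((-9 + (½)*10) + 81) = 2 - 1/((-9 + 5) + 81) = 2 - 1/(-4 + 81) = 2 - 1/77 = 153/77 ≈ 1.9870)
1/(b + G) = 1/(153/77 - 886) = 1/(-68069/77) = -77/68069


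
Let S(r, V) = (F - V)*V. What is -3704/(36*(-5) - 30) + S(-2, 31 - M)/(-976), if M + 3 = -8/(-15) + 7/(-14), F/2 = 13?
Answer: 110157907/6148800 ≈ 17.915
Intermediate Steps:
F = 26 (F = 2*13 = 26)
M = -89/30 (M = -3 + (-8/(-15) + 7/(-14)) = -3 + (-8*(-1/15) + 7*(-1/14)) = -3 + (8/15 - ½) = -3 + 1/30 = -89/30 ≈ -2.9667)
S(r, V) = V*(26 - V) (S(r, V) = (26 - V)*V = V*(26 - V))
-3704/(36*(-5) - 30) + S(-2, 31 - M)/(-976) = -3704/(36*(-5) - 30) + ((31 - 1*(-89/30))*(26 - (31 - 1*(-89/30))))/(-976) = -3704/(-180 - 30) + ((31 + 89/30)*(26 - (31 + 89/30)))*(-1/976) = -3704/(-210) + (1019*(26 - 1*1019/30)/30)*(-1/976) = -3704*(-1/210) + (1019*(26 - 1019/30)/30)*(-1/976) = 1852/105 + ((1019/30)*(-239/30))*(-1/976) = 1852/105 - 243541/900*(-1/976) = 1852/105 + 243541/878400 = 110157907/6148800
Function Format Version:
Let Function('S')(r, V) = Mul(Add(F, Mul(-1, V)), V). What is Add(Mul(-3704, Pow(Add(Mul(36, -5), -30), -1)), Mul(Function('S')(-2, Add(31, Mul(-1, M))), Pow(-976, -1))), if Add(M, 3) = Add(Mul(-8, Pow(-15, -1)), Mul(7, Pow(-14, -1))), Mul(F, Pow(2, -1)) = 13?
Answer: Rational(110157907, 6148800) ≈ 17.915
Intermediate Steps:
F = 26 (F = Mul(2, 13) = 26)
M = Rational(-89, 30) (M = Add(-3, Add(Mul(-8, Pow(-15, -1)), Mul(7, Pow(-14, -1)))) = Add(-3, Add(Mul(-8, Rational(-1, 15)), Mul(7, Rational(-1, 14)))) = Add(-3, Add(Rational(8, 15), Rational(-1, 2))) = Add(-3, Rational(1, 30)) = Rational(-89, 30) ≈ -2.9667)
Function('S')(r, V) = Mul(V, Add(26, Mul(-1, V))) (Function('S')(r, V) = Mul(Add(26, Mul(-1, V)), V) = Mul(V, Add(26, Mul(-1, V))))
Add(Mul(-3704, Pow(Add(Mul(36, -5), -30), -1)), Mul(Function('S')(-2, Add(31, Mul(-1, M))), Pow(-976, -1))) = Add(Mul(-3704, Pow(Add(Mul(36, -5), -30), -1)), Mul(Mul(Add(31, Mul(-1, Rational(-89, 30))), Add(26, Mul(-1, Add(31, Mul(-1, Rational(-89, 30)))))), Pow(-976, -1))) = Add(Mul(-3704, Pow(Add(-180, -30), -1)), Mul(Mul(Add(31, Rational(89, 30)), Add(26, Mul(-1, Add(31, Rational(89, 30))))), Rational(-1, 976))) = Add(Mul(-3704, Pow(-210, -1)), Mul(Mul(Rational(1019, 30), Add(26, Mul(-1, Rational(1019, 30)))), Rational(-1, 976))) = Add(Mul(-3704, Rational(-1, 210)), Mul(Mul(Rational(1019, 30), Add(26, Rational(-1019, 30))), Rational(-1, 976))) = Add(Rational(1852, 105), Mul(Mul(Rational(1019, 30), Rational(-239, 30)), Rational(-1, 976))) = Add(Rational(1852, 105), Mul(Rational(-243541, 900), Rational(-1, 976))) = Add(Rational(1852, 105), Rational(243541, 878400)) = Rational(110157907, 6148800)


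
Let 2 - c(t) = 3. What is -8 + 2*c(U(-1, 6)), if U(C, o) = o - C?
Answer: -10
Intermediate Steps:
c(t) = -1 (c(t) = 2 - 1*3 = 2 - 3 = -1)
-8 + 2*c(U(-1, 6)) = -8 + 2*(-1) = -8 - 2 = -10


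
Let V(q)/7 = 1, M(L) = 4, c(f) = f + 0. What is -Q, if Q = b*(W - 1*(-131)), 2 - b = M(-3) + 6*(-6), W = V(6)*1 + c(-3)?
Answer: -4590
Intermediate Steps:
c(f) = f
V(q) = 7 (V(q) = 7*1 = 7)
W = 4 (W = 7*1 - 3 = 7 - 3 = 4)
b = 34 (b = 2 - (4 + 6*(-6)) = 2 - (4 - 36) = 2 - 1*(-32) = 2 + 32 = 34)
Q = 4590 (Q = 34*(4 - 1*(-131)) = 34*(4 + 131) = 34*135 = 4590)
-Q = -1*4590 = -4590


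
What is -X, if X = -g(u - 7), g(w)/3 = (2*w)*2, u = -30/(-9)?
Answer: -44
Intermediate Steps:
u = 10/3 (u = -30*(-⅑) = 10/3 ≈ 3.3333)
g(w) = 12*w (g(w) = 3*((2*w)*2) = 3*(4*w) = 12*w)
X = 44 (X = -12*(10/3 - 7) = -12*(-11)/3 = -1*(-44) = 44)
-X = -1*44 = -44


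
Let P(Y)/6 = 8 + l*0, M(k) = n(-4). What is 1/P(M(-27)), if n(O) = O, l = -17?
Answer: 1/48 ≈ 0.020833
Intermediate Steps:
M(k) = -4
P(Y) = 48 (P(Y) = 6*(8 - 17*0) = 6*(8 + 0) = 6*8 = 48)
1/P(M(-27)) = 1/48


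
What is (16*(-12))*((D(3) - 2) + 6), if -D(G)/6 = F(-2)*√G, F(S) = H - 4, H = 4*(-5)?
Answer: -768 - 27648*√3 ≈ -48656.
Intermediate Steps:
H = -20
F(S) = -24 (F(S) = -20 - 4 = -24)
D(G) = 144*√G (D(G) = -(-144)*√G = 144*√G)
(16*(-12))*((D(3) - 2) + 6) = (16*(-12))*((144*√3 - 2) + 6) = -192*((-2 + 144*√3) + 6) = -192*(4 + 144*√3) = -768 - 27648*√3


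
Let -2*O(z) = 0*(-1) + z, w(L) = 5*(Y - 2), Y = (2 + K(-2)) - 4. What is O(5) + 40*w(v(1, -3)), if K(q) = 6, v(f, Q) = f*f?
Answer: 795/2 ≈ 397.50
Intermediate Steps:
v(f, Q) = f²
Y = 4 (Y = (2 + 6) - 4 = 8 - 4 = 4)
w(L) = 10 (w(L) = 5*(4 - 2) = 5*2 = 10)
O(z) = -z/2 (O(z) = -(0*(-1) + z)/2 = -(0 + z)/2 = -z/2)
O(5) + 40*w(v(1, -3)) = -½*5 + 40*10 = -5/2 + 400 = 795/2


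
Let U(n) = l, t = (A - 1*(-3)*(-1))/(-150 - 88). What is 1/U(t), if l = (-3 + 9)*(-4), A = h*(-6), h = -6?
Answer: -1/24 ≈ -0.041667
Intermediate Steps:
A = 36 (A = -6*(-6) = 36)
l = -24 (l = 6*(-4) = -24)
t = -33/238 (t = (36 - 1*(-3)*(-1))/(-150 - 88) = (36 + 3*(-1))/(-238) = (36 - 3)*(-1/238) = 33*(-1/238) = -33/238 ≈ -0.13866)
U(n) = -24
1/U(t) = 1/(-24) = -1/24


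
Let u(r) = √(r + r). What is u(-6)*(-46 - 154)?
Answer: -400*I*√3 ≈ -692.82*I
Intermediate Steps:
u(r) = √2*√r (u(r) = √(2*r) = √2*√r)
u(-6)*(-46 - 154) = (√2*√(-6))*(-46 - 154) = (√2*(I*√6))*(-200) = (2*I*√3)*(-200) = -400*I*√3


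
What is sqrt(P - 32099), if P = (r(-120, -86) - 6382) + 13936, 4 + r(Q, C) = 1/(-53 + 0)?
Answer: I*sqrt(68958194)/53 ≈ 156.68*I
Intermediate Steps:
r(Q, C) = -213/53 (r(Q, C) = -4 + 1/(-53 + 0) = -4 + 1/(-53) = -4 - 1/53 = -213/53)
P = 400149/53 (P = (-213/53 - 6382) + 13936 = -338459/53 + 13936 = 400149/53 ≈ 7550.0)
sqrt(P - 32099) = sqrt(400149/53 - 32099) = sqrt(-1301098/53) = I*sqrt(68958194)/53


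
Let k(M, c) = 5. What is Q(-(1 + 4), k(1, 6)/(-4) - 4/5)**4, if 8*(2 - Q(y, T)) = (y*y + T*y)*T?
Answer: 2485792343313841/167772160000 ≈ 14816.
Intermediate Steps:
Q(y, T) = 2 - T*(y**2 + T*y)/8 (Q(y, T) = 2 - (y*y + T*y)*T/8 = 2 - (y**2 + T*y)*T/8 = 2 - T*(y**2 + T*y)/8)
Q(-(1 + 4), k(1, 6)/(-4) - 4/5)**4 = (2 - (5/(-4) - 4/5)*(-(1 + 4))**2/8 - (-(1 + 4))*(5/(-4) - 4/5)**2/8)**4 = (2 - (5*(-1/4) - 4*1/5)*(-1*5)**2/8 - (-1*5)*(5*(-1/4) - 4*1/5)**2/8)**4 = (2 - 1/8*(-5/4 - 4/5)*(-5)**2 - 1/8*(-5)*(-5/4 - 4/5)**2)**4 = (2 - 1/8*(-41/20)*25 - 1/8*(-5)*(-41/20)**2)**4 = (2 + 205/32 - 1/8*(-5)*1681/400)**4 = (2 + 205/32 + 1681/640)**4 = (7061/640)**4 = 2485792343313841/167772160000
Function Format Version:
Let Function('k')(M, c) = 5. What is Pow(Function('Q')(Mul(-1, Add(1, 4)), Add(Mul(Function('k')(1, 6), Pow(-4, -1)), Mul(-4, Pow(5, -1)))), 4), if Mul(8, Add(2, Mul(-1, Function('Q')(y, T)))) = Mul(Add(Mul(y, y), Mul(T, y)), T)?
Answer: Rational(2485792343313841, 167772160000) ≈ 14816.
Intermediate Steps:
Function('Q')(y, T) = Add(2, Mul(Rational(-1, 8), T, Add(Pow(y, 2), Mul(T, y)))) (Function('Q')(y, T) = Add(2, Mul(Rational(-1, 8), Mul(Add(Mul(y, y), Mul(T, y)), T))) = Add(2, Mul(Rational(-1, 8), Mul(Add(Pow(y, 2), Mul(T, y)), T))) = Add(2, Mul(Rational(-1, 8), Mul(T, Add(Pow(y, 2), Mul(T, y))))) = Add(2, Mul(Rational(-1, 8), T, Add(Pow(y, 2), Mul(T, y)))))
Pow(Function('Q')(Mul(-1, Add(1, 4)), Add(Mul(Function('k')(1, 6), Pow(-4, -1)), Mul(-4, Pow(5, -1)))), 4) = Pow(Add(2, Mul(Rational(-1, 8), Add(Mul(5, Pow(-4, -1)), Mul(-4, Pow(5, -1))), Pow(Mul(-1, Add(1, 4)), 2)), Mul(Rational(-1, 8), Mul(-1, Add(1, 4)), Pow(Add(Mul(5, Pow(-4, -1)), Mul(-4, Pow(5, -1))), 2))), 4) = Pow(Add(2, Mul(Rational(-1, 8), Add(Mul(5, Rational(-1, 4)), Mul(-4, Rational(1, 5))), Pow(Mul(-1, 5), 2)), Mul(Rational(-1, 8), Mul(-1, 5), Pow(Add(Mul(5, Rational(-1, 4)), Mul(-4, Rational(1, 5))), 2))), 4) = Pow(Add(2, Mul(Rational(-1, 8), Add(Rational(-5, 4), Rational(-4, 5)), Pow(-5, 2)), Mul(Rational(-1, 8), -5, Pow(Add(Rational(-5, 4), Rational(-4, 5)), 2))), 4) = Pow(Add(2, Mul(Rational(-1, 8), Rational(-41, 20), 25), Mul(Rational(-1, 8), -5, Pow(Rational(-41, 20), 2))), 4) = Pow(Add(2, Rational(205, 32), Mul(Rational(-1, 8), -5, Rational(1681, 400))), 4) = Pow(Add(2, Rational(205, 32), Rational(1681, 640)), 4) = Pow(Rational(7061, 640), 4) = Rational(2485792343313841, 167772160000)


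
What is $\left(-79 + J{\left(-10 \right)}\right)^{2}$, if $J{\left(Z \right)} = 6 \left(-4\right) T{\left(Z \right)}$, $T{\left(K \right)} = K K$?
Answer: $6145441$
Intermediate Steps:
$T{\left(K \right)} = K^{2}$
$J{\left(Z \right)} = - 24 Z^{2}$ ($J{\left(Z \right)} = 6 \left(-4\right) Z^{2} = - 24 Z^{2}$)
$\left(-79 + J{\left(-10 \right)}\right)^{2} = \left(-79 - 24 \left(-10\right)^{2}\right)^{2} = \left(-79 - 2400\right)^{2} = \left(-2479\right)^{2} = 6145441$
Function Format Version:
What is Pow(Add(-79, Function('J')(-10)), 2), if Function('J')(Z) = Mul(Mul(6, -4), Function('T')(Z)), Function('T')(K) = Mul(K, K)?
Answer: 6145441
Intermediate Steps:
Function('T')(K) = Pow(K, 2)
Function('J')(Z) = Mul(-24, Pow(Z, 2)) (Function('J')(Z) = Mul(Mul(6, -4), Pow(Z, 2)) = Mul(-24, Pow(Z, 2)))
Pow(Add(-79, Function('J')(-10)), 2) = Pow(Add(-79, Mul(-24, Pow(-10, 2))), 2) = Pow(Add(-79, Mul(-24, 100)), 2) = Pow(Add(-79, -2400), 2) = Pow(-2479, 2) = 6145441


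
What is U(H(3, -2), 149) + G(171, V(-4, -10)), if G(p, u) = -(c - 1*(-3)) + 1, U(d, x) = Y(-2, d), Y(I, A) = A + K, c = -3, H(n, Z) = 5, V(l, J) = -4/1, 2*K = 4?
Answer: 8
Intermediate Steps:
K = 2 (K = (1/2)*4 = 2)
V(l, J) = -4 (V(l, J) = -4*1 = -4)
Y(I, A) = 2 + A (Y(I, A) = A + 2 = 2 + A)
U(d, x) = 2 + d
G(p, u) = 1 (G(p, u) = -(-3 - 1*(-3)) + 1 = -(-3 + 3) + 1 = -1*0 + 1 = 0 + 1 = 1)
U(H(3, -2), 149) + G(171, V(-4, -10)) = (2 + 5) + 1 = 7 + 1 = 8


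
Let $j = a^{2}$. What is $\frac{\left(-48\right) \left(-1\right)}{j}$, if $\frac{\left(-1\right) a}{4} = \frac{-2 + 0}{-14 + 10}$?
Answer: $12$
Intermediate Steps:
$a = -2$ ($a = - 4 \frac{-2 + 0}{-14 + 10} = - 4 \left(- \frac{2}{-4}\right) = - 4 \left(\left(-2\right) \left(- \frac{1}{4}\right)\right) = \left(-4\right) \frac{1}{2} = -2$)
$j = 4$ ($j = \left(-2\right)^{2} = 4$)
$\frac{\left(-48\right) \left(-1\right)}{j} = \frac{\left(-48\right) \left(-1\right)}{4} = 48 \cdot \frac{1}{4} = 12$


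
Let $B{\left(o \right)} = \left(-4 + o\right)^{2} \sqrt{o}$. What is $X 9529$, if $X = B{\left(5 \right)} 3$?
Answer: $28587 \sqrt{5} \approx 63923.0$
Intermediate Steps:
$B{\left(o \right)} = \sqrt{o} \left(-4 + o\right)^{2}$
$X = 3 \sqrt{5}$ ($X = \sqrt{5} \left(-4 + 5\right)^{2} \cdot 3 = \sqrt{5} \cdot 1^{2} \cdot 3 = \sqrt{5} \cdot 1 \cdot 3 = \sqrt{5} \cdot 3 = 3 \sqrt{5} \approx 6.7082$)
$X 9529 = 3 \sqrt{5} \cdot 9529 = 28587 \sqrt{5}$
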